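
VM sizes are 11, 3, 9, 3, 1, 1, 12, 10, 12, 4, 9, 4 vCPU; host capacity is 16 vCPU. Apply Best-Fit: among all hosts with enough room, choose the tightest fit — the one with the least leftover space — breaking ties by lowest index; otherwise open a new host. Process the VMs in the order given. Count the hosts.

6 hosts

host 1: place 11 vCPU, 5 vCPU left
host 1: place 3 vCPU, 2 vCPU left
host 2: place 9 vCPU, 7 vCPU left
host 2: place 3 vCPU, 4 vCPU left
host 1: place 1 vCPU, 1 vCPU left
host 1: place 1 vCPU, 0 vCPU left
host 3: place 12 vCPU, 4 vCPU left
host 4: place 10 vCPU, 6 vCPU left
host 5: place 12 vCPU, 4 vCPU left
host 2: place 4 vCPU, 0 vCPU left
host 6: place 9 vCPU, 7 vCPU left
host 3: place 4 vCPU, 0 vCPU left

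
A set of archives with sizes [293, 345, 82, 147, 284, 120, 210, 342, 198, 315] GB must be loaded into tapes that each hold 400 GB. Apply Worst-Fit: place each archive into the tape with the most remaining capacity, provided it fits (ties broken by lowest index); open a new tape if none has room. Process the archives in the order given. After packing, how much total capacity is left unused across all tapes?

tape 1: place 293 GB, 107 GB left
tape 2: place 345 GB, 55 GB left
tape 1: place 82 GB, 25 GB left
tape 3: place 147 GB, 253 GB left
tape 4: place 284 GB, 116 GB left
tape 3: place 120 GB, 133 GB left
tape 5: place 210 GB, 190 GB left
tape 6: place 342 GB, 58 GB left
tape 7: place 198 GB, 202 GB left
tape 8: place 315 GB, 85 GB left
8 tapes × 400 GB = 3200 GB; used 2336 GB; unused 864 GB.

864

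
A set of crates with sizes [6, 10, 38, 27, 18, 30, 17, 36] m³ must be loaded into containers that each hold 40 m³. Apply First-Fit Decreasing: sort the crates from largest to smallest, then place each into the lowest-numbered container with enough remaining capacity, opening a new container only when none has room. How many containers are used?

Sorted descending: 38, 36, 30, 27, 18, 17, 10, 6.
Put 38 m³ in container 1; 2 m³ remain.
Put 36 m³ in container 2; 4 m³ remain.
Put 30 m³ in container 3; 10 m³ remain.
Put 27 m³ in container 4; 13 m³ remain.
Put 18 m³ in container 5; 22 m³ remain.
Put 17 m³ in container 5; 5 m³ remain.
Put 10 m³ in container 3; 0 m³ remain.
Put 6 m³ in container 4; 7 m³ remain.
Final containers: [38] [36] [30,10] [27,6] [18,17].

5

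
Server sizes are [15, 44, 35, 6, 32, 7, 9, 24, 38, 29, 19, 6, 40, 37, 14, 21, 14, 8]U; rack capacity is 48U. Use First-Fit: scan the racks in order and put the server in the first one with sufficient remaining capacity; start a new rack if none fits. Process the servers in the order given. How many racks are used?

10

Put 15U in rack 1; 33U remain.
Put 44U in rack 2; 4U remain.
Put 35U in rack 3; 13U remain.
Put 6U in rack 1; 27U remain.
Put 32U in rack 4; 16U remain.
Put 7U in rack 1; 20U remain.
Put 9U in rack 1; 11U remain.
Put 24U in rack 5; 24U remain.
Put 38U in rack 6; 10U remain.
Put 29U in rack 7; 19U remain.
Put 19U in rack 5; 5U remain.
Put 6U in rack 1; 5U remain.
Put 40U in rack 8; 8U remain.
Put 37U in rack 9; 11U remain.
Put 14U in rack 4; 2U remain.
Put 21U in rack 10; 27U remain.
Put 14U in rack 7; 5U remain.
Put 8U in rack 3; 5U remain.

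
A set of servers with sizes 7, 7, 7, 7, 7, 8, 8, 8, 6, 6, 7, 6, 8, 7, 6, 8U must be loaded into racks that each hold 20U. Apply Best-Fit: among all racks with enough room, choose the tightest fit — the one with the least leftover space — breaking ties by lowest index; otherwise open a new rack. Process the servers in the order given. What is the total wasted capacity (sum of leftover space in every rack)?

27

rack 1: place 7U, 13U left
rack 1: place 7U, 6U left
rack 2: place 7U, 13U left
rack 2: place 7U, 6U left
rack 3: place 7U, 13U left
rack 3: place 8U, 5U left
rack 4: place 8U, 12U left
rack 4: place 8U, 4U left
rack 1: place 6U, 0U left
rack 2: place 6U, 0U left
rack 5: place 7U, 13U left
rack 5: place 6U, 7U left
rack 6: place 8U, 12U left
rack 5: place 7U, 0U left
rack 6: place 6U, 6U left
rack 7: place 8U, 12U left
7 racks × 20U = 140U; used 113U; unused 27U.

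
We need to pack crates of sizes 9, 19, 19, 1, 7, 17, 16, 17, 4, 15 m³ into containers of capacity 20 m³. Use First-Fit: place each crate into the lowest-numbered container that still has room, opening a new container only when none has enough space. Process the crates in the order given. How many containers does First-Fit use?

7

container 1: place 9 m³, 11 m³ left
container 2: place 19 m³, 1 m³ left
container 3: place 19 m³, 1 m³ left
container 1: place 1 m³, 10 m³ left
container 1: place 7 m³, 3 m³ left
container 4: place 17 m³, 3 m³ left
container 5: place 16 m³, 4 m³ left
container 6: place 17 m³, 3 m³ left
container 5: place 4 m³, 0 m³ left
container 7: place 15 m³, 5 m³ left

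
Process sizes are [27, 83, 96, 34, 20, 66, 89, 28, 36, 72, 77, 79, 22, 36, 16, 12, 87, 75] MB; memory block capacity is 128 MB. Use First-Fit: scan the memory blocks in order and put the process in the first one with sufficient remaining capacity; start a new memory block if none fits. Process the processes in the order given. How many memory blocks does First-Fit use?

27 MB → memory block 1 (remaining 101 MB)
83 MB → memory block 1 (remaining 18 MB)
96 MB → memory block 2 (remaining 32 MB)
34 MB → memory block 3 (remaining 94 MB)
20 MB → memory block 2 (remaining 12 MB)
66 MB → memory block 3 (remaining 28 MB)
89 MB → memory block 4 (remaining 39 MB)
28 MB → memory block 3 (remaining 0 MB)
36 MB → memory block 4 (remaining 3 MB)
72 MB → memory block 5 (remaining 56 MB)
77 MB → memory block 6 (remaining 51 MB)
79 MB → memory block 7 (remaining 49 MB)
22 MB → memory block 5 (remaining 34 MB)
36 MB → memory block 6 (remaining 15 MB)
16 MB → memory block 1 (remaining 2 MB)
12 MB → memory block 2 (remaining 0 MB)
87 MB → memory block 8 (remaining 41 MB)
75 MB → memory block 9 (remaining 53 MB)

9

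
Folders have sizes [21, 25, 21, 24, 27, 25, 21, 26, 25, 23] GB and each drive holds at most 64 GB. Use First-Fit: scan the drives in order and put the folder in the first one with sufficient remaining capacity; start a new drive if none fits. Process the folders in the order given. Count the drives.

drive 1: place 21 GB, 43 GB left
drive 1: place 25 GB, 18 GB left
drive 2: place 21 GB, 43 GB left
drive 2: place 24 GB, 19 GB left
drive 3: place 27 GB, 37 GB left
drive 3: place 25 GB, 12 GB left
drive 4: place 21 GB, 43 GB left
drive 4: place 26 GB, 17 GB left
drive 5: place 25 GB, 39 GB left
drive 5: place 23 GB, 16 GB left
Final drives: [21,25] [21,24] [27,25] [21,26] [25,23].

5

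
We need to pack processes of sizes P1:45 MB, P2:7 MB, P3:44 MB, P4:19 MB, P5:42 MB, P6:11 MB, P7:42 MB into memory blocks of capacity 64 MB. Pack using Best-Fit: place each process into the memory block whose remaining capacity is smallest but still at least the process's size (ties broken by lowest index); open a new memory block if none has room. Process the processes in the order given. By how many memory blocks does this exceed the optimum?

0

Best-Fit: [45,7,11] [44,19] [42] [42] → 4 memory blocks.
Total size 210 MB; any packing needs at least ⌈210/64⌉ = 4 memory blocks.
So 4 is already optimal.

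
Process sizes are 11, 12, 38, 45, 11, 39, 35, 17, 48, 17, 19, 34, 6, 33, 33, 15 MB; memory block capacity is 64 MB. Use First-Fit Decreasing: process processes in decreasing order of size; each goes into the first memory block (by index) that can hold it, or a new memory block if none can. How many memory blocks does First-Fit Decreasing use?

8 memory blocks

Sorted descending: 48, 45, 39, 38, 35, 34, 33, 33, 19, 17, 17, 15, 12, 11, 11, 6.
Put 48 MB in memory block 1; 16 MB remain.
Put 45 MB in memory block 2; 19 MB remain.
Put 39 MB in memory block 3; 25 MB remain.
Put 38 MB in memory block 4; 26 MB remain.
Put 35 MB in memory block 5; 29 MB remain.
Put 34 MB in memory block 6; 30 MB remain.
Put 33 MB in memory block 7; 31 MB remain.
Put 33 MB in memory block 8; 31 MB remain.
Put 19 MB in memory block 2; 0 MB remain.
Put 17 MB in memory block 3; 8 MB remain.
Put 17 MB in memory block 4; 9 MB remain.
Put 15 MB in memory block 1; 1 MB remain.
Put 12 MB in memory block 5; 17 MB remain.
Put 11 MB in memory block 5; 6 MB remain.
Put 11 MB in memory block 6; 19 MB remain.
Put 6 MB in memory block 3; 2 MB remain.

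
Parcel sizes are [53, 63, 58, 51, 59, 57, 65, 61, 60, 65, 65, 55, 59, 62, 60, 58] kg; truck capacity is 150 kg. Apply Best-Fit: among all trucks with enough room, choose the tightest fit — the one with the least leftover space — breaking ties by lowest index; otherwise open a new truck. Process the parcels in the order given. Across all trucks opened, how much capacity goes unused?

truck 1: place 53 kg, 97 kg left
truck 1: place 63 kg, 34 kg left
truck 2: place 58 kg, 92 kg left
truck 2: place 51 kg, 41 kg left
truck 3: place 59 kg, 91 kg left
truck 3: place 57 kg, 34 kg left
truck 4: place 65 kg, 85 kg left
truck 4: place 61 kg, 24 kg left
truck 5: place 60 kg, 90 kg left
truck 5: place 65 kg, 25 kg left
truck 6: place 65 kg, 85 kg left
truck 6: place 55 kg, 30 kg left
truck 7: place 59 kg, 91 kg left
truck 7: place 62 kg, 29 kg left
truck 8: place 60 kg, 90 kg left
truck 8: place 58 kg, 32 kg left
8 trucks × 150 kg = 1200 kg; used 951 kg; unused 249 kg.

249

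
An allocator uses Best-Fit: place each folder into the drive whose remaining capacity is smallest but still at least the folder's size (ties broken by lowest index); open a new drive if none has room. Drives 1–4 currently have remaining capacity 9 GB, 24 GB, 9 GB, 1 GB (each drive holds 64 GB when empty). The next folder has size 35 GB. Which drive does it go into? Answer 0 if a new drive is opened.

No drive has ≥ 35 GB free, so a new drive is opened.

0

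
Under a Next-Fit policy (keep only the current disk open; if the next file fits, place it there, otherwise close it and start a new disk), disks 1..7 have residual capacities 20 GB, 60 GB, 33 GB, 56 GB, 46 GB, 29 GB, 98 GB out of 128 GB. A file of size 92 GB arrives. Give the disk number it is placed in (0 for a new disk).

Next-Fit only looks at disk 7, which has 98 GB free.
92 GB fits there.

7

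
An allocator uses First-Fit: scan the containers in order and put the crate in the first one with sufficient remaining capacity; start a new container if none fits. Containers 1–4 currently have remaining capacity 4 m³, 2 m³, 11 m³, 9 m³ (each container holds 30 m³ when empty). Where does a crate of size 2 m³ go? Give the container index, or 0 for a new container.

1

Containers with room: container 1 (4 m³), container 2 (2 m³), container 3 (11 m³), container 4 (9 m³).
The first with room is container 1.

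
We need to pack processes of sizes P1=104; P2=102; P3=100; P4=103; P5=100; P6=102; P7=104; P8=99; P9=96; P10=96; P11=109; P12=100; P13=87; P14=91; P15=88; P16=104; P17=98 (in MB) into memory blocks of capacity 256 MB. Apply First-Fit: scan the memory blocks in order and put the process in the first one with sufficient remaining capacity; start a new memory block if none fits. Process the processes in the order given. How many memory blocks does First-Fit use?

9

P1 (104 MB) → memory block 1 (remaining 152 MB)
P2 (102 MB) → memory block 1 (remaining 50 MB)
P3 (100 MB) → memory block 2 (remaining 156 MB)
P4 (103 MB) → memory block 2 (remaining 53 MB)
P5 (100 MB) → memory block 3 (remaining 156 MB)
P6 (102 MB) → memory block 3 (remaining 54 MB)
P7 (104 MB) → memory block 4 (remaining 152 MB)
P8 (99 MB) → memory block 4 (remaining 53 MB)
P9 (96 MB) → memory block 5 (remaining 160 MB)
P10 (96 MB) → memory block 5 (remaining 64 MB)
P11 (109 MB) → memory block 6 (remaining 147 MB)
P12 (100 MB) → memory block 6 (remaining 47 MB)
P13 (87 MB) → memory block 7 (remaining 169 MB)
P14 (91 MB) → memory block 7 (remaining 78 MB)
P15 (88 MB) → memory block 8 (remaining 168 MB)
P16 (104 MB) → memory block 8 (remaining 64 MB)
P17 (98 MB) → memory block 9 (remaining 158 MB)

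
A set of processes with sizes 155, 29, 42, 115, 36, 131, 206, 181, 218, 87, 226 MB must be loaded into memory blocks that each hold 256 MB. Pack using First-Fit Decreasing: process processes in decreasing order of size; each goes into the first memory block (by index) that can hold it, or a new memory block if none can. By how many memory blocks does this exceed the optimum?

First-Fit Decreasing: [226,29] [218,36] [206,42] [181] [155,87] [131,115] → 6 memory blocks.
Total size 1426 MB; any packing needs at least ⌈1426/256⌉ = 6 memory blocks.
So 6 is already optimal.

0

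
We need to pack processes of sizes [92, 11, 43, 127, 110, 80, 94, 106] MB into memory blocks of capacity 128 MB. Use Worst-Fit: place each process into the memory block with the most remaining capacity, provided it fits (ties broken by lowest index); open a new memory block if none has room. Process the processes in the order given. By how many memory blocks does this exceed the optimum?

0

Worst-Fit: [92,11] [43,80] [127] [110] [94] [106] → 6 memory blocks.
Total size 663 MB; any packing needs at least ⌈663/128⌉ = 6 memory blocks.
So 6 is already optimal.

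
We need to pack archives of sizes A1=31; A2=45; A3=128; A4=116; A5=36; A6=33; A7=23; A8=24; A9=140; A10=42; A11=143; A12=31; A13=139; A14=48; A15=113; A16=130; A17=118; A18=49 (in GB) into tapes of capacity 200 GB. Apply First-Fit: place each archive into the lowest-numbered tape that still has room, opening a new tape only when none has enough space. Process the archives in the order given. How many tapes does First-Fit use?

Put A1 (31 GB) in tape 1; 169 GB remain.
Put A2 (45 GB) in tape 1; 124 GB remain.
Put A3 (128 GB) in tape 2; 72 GB remain.
Put A4 (116 GB) in tape 1; 8 GB remain.
Put A5 (36 GB) in tape 2; 36 GB remain.
Put A6 (33 GB) in tape 2; 3 GB remain.
Put A7 (23 GB) in tape 3; 177 GB remain.
Put A8 (24 GB) in tape 3; 153 GB remain.
Put A9 (140 GB) in tape 3; 13 GB remain.
Put A10 (42 GB) in tape 4; 158 GB remain.
Put A11 (143 GB) in tape 4; 15 GB remain.
Put A12 (31 GB) in tape 5; 169 GB remain.
Put A13 (139 GB) in tape 5; 30 GB remain.
Put A14 (48 GB) in tape 6; 152 GB remain.
Put A15 (113 GB) in tape 6; 39 GB remain.
Put A16 (130 GB) in tape 7; 70 GB remain.
Put A17 (118 GB) in tape 8; 82 GB remain.
Put A18 (49 GB) in tape 7; 21 GB remain.
Final tapes: [31,45,116] [128,36,33] [23,24,140] [42,143] [31,139] [48,113] [130,49] [118].

8 tapes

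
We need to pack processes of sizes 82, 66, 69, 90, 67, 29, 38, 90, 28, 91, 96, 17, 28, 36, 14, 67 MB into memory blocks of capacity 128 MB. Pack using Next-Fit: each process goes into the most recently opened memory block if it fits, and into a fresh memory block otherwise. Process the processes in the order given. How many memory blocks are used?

10

82 MB → memory block 1 (remaining 46 MB)
66 MB → memory block 2 (remaining 62 MB)
69 MB → memory block 3 (remaining 59 MB)
90 MB → memory block 4 (remaining 38 MB)
67 MB → memory block 5 (remaining 61 MB)
29 MB → memory block 5 (remaining 32 MB)
38 MB → memory block 6 (remaining 90 MB)
90 MB → memory block 6 (remaining 0 MB)
28 MB → memory block 7 (remaining 100 MB)
91 MB → memory block 7 (remaining 9 MB)
96 MB → memory block 8 (remaining 32 MB)
17 MB → memory block 8 (remaining 15 MB)
28 MB → memory block 9 (remaining 100 MB)
36 MB → memory block 9 (remaining 64 MB)
14 MB → memory block 9 (remaining 50 MB)
67 MB → memory block 10 (remaining 61 MB)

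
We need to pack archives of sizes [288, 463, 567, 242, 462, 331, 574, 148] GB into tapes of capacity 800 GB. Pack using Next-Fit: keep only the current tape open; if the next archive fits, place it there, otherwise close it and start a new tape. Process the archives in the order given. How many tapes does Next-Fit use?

tape 1: place 288 GB, 512 GB left
tape 1: place 463 GB, 49 GB left
tape 2: place 567 GB, 233 GB left
tape 3: place 242 GB, 558 GB left
tape 3: place 462 GB, 96 GB left
tape 4: place 331 GB, 469 GB left
tape 5: place 574 GB, 226 GB left
tape 5: place 148 GB, 78 GB left

5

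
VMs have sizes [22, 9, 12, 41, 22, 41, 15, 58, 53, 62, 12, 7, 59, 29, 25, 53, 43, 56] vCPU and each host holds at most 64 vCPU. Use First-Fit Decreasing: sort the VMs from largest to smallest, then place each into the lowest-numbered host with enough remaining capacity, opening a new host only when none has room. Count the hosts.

11 hosts

Sorted descending: 62, 59, 58, 56, 53, 53, 43, 41, 41, 29, 25, 22, 22, 15, 12, 12, 9, 7.
62 vCPU → host 1 (remaining 2 vCPU)
59 vCPU → host 2 (remaining 5 vCPU)
58 vCPU → host 3 (remaining 6 vCPU)
56 vCPU → host 4 (remaining 8 vCPU)
53 vCPU → host 5 (remaining 11 vCPU)
53 vCPU → host 6 (remaining 11 vCPU)
43 vCPU → host 7 (remaining 21 vCPU)
41 vCPU → host 8 (remaining 23 vCPU)
41 vCPU → host 9 (remaining 23 vCPU)
29 vCPU → host 10 (remaining 35 vCPU)
25 vCPU → host 10 (remaining 10 vCPU)
22 vCPU → host 8 (remaining 1 vCPU)
22 vCPU → host 9 (remaining 1 vCPU)
15 vCPU → host 7 (remaining 6 vCPU)
12 vCPU → host 11 (remaining 52 vCPU)
12 vCPU → host 11 (remaining 40 vCPU)
9 vCPU → host 5 (remaining 2 vCPU)
7 vCPU → host 4 (remaining 1 vCPU)
Final hosts: [62] [59] [58] [56,7] [53,9] [53] [43,15] [41,22] [41,22] [29,25] [12,12].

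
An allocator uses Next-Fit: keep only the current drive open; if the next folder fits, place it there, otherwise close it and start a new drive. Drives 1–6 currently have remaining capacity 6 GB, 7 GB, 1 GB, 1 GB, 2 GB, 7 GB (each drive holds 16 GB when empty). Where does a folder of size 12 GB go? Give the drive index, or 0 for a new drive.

Next-Fit only looks at drive 6, which has 7 GB free.
12 GB does not fit, so a new drive is opened.

0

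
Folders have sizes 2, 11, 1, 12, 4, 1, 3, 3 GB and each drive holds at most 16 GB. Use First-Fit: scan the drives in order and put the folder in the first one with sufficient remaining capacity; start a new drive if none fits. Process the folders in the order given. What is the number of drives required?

Put 2 GB in drive 1; 14 GB remain.
Put 11 GB in drive 1; 3 GB remain.
Put 1 GB in drive 1; 2 GB remain.
Put 12 GB in drive 2; 4 GB remain.
Put 4 GB in drive 2; 0 GB remain.
Put 1 GB in drive 1; 1 GB remain.
Put 3 GB in drive 3; 13 GB remain.
Put 3 GB in drive 3; 10 GB remain.

3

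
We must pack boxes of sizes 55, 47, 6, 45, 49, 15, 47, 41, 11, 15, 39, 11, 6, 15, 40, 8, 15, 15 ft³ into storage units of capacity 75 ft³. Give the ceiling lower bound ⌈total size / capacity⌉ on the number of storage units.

Total size = 55 + 47 + 6 + 45 + 49 + 15 + 47 + 41 + 11 + 15 + 39 + 11 + 6 + 15 + 40 + 8 + 15 + 15 = 480 ft³.
⌈480 / 75⌉ = 7.

7 storage units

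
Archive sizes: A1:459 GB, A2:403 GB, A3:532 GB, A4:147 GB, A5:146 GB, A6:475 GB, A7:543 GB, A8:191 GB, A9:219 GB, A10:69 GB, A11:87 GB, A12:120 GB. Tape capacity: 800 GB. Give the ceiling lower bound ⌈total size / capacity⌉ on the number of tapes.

Total size = 459 + 403 + 532 + 147 + 146 + 475 + 543 + 191 + 219 + 69 + 87 + 120 = 3391 GB.
⌈3391 / 800⌉ = 5.

5 tapes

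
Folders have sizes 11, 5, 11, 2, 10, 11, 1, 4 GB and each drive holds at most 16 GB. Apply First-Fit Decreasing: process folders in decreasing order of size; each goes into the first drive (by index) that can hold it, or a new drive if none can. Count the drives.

4

Sorted descending: 11, 11, 11, 10, 5, 4, 2, 1.
11 GB → drive 1 (remaining 5 GB)
11 GB → drive 2 (remaining 5 GB)
11 GB → drive 3 (remaining 5 GB)
10 GB → drive 4 (remaining 6 GB)
5 GB → drive 1 (remaining 0 GB)
4 GB → drive 2 (remaining 1 GB)
2 GB → drive 3 (remaining 3 GB)
1 GB → drive 2 (remaining 0 GB)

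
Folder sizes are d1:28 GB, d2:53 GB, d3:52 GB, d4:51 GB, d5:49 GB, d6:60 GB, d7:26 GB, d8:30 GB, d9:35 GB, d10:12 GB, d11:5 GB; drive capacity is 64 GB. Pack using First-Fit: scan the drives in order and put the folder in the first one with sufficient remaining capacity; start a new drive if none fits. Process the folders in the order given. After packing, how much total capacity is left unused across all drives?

111

Put d1 (28 GB) in drive 1; 36 GB remain.
Put d2 (53 GB) in drive 2; 11 GB remain.
Put d3 (52 GB) in drive 3; 12 GB remain.
Put d4 (51 GB) in drive 4; 13 GB remain.
Put d5 (49 GB) in drive 5; 15 GB remain.
Put d6 (60 GB) in drive 6; 4 GB remain.
Put d7 (26 GB) in drive 1; 10 GB remain.
Put d8 (30 GB) in drive 7; 34 GB remain.
Put d9 (35 GB) in drive 8; 29 GB remain.
Put d10 (12 GB) in drive 3; 0 GB remain.
Put d11 (5 GB) in drive 1; 5 GB remain.
8 drives × 64 GB = 512 GB; used 401 GB; unused 111 GB.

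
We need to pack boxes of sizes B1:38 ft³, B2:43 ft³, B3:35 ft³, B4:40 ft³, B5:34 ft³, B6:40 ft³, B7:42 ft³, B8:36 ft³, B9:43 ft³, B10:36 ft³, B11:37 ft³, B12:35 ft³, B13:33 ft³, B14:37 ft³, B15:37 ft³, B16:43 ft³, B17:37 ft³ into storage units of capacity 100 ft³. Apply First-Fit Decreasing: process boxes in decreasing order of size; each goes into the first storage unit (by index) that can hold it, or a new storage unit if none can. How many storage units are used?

9 storage units

Sorted descending: 43, 43, 43, 42, 40, 40, 38, 37, 37, 37, 37, 36, 36, 35, 35, 34, 33.
storage unit 1: place 43 ft³, 57 ft³ left
storage unit 1: place 43 ft³, 14 ft³ left
storage unit 2: place 43 ft³, 57 ft³ left
storage unit 2: place 42 ft³, 15 ft³ left
storage unit 3: place 40 ft³, 60 ft³ left
storage unit 3: place 40 ft³, 20 ft³ left
storage unit 4: place 38 ft³, 62 ft³ left
storage unit 4: place 37 ft³, 25 ft³ left
storage unit 5: place 37 ft³, 63 ft³ left
storage unit 5: place 37 ft³, 26 ft³ left
storage unit 6: place 37 ft³, 63 ft³ left
storage unit 6: place 36 ft³, 27 ft³ left
storage unit 7: place 36 ft³, 64 ft³ left
storage unit 7: place 35 ft³, 29 ft³ left
storage unit 8: place 35 ft³, 65 ft³ left
storage unit 8: place 34 ft³, 31 ft³ left
storage unit 9: place 33 ft³, 67 ft³ left
Final storage units: [43,43] [43,42] [40,40] [38,37] [37,37] [37,36] [36,35] [35,34] [33].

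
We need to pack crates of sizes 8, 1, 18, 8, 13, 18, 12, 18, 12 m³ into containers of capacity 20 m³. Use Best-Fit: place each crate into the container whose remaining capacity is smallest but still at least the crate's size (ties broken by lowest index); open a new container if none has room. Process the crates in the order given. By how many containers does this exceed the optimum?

Best-Fit: [8,1,8] [18] [13] [18] [12] [18] [12] → 7 containers.
Total size 108 m³; any packing needs at least ⌈108/20⌉ = 6 containers.
An optimal packing achieves that bound: [18,1] [18] [18] [13] [12,8] [12,8] → 6 containers.
Excess: 7 − 6 = 1.

1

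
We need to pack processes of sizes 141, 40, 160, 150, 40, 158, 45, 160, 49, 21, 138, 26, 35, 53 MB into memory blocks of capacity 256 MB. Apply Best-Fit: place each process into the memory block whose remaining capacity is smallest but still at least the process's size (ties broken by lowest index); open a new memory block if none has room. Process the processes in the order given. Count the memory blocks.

memory block 1: place 141 MB, 115 MB left
memory block 1: place 40 MB, 75 MB left
memory block 2: place 160 MB, 96 MB left
memory block 3: place 150 MB, 106 MB left
memory block 1: place 40 MB, 35 MB left
memory block 4: place 158 MB, 98 MB left
memory block 2: place 45 MB, 51 MB left
memory block 5: place 160 MB, 96 MB left
memory block 2: place 49 MB, 2 MB left
memory block 1: place 21 MB, 14 MB left
memory block 6: place 138 MB, 118 MB left
memory block 5: place 26 MB, 70 MB left
memory block 5: place 35 MB, 35 MB left
memory block 4: place 53 MB, 45 MB left
Final memory blocks: [141,40,40,21] [160,45,49] [150] [158,53] [160,26,35] [138].

6 memory blocks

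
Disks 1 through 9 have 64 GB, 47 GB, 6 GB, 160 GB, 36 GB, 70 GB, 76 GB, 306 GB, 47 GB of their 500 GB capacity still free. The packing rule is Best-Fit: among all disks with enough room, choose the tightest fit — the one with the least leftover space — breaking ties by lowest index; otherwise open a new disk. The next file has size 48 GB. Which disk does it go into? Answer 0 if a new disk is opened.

1

Disks with room: disk 1 (64 GB), disk 4 (160 GB), disk 6 (70 GB), disk 7 (76 GB), disk 8 (306 GB).
Tightest fit is disk 1 with 64 GB free.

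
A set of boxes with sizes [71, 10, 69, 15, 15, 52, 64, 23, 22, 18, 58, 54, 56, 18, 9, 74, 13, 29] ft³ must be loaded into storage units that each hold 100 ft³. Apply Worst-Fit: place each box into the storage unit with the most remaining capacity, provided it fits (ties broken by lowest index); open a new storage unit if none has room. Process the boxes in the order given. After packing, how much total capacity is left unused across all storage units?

130

storage unit 1: place 71 ft³, 29 ft³ left
storage unit 1: place 10 ft³, 19 ft³ left
storage unit 2: place 69 ft³, 31 ft³ left
storage unit 2: place 15 ft³, 16 ft³ left
storage unit 1: place 15 ft³, 4 ft³ left
storage unit 3: place 52 ft³, 48 ft³ left
storage unit 4: place 64 ft³, 36 ft³ left
storage unit 3: place 23 ft³, 25 ft³ left
storage unit 4: place 22 ft³, 14 ft³ left
storage unit 3: place 18 ft³, 7 ft³ left
storage unit 5: place 58 ft³, 42 ft³ left
storage unit 6: place 54 ft³, 46 ft³ left
storage unit 7: place 56 ft³, 44 ft³ left
storage unit 6: place 18 ft³, 28 ft³ left
storage unit 7: place 9 ft³, 35 ft³ left
storage unit 8: place 74 ft³, 26 ft³ left
storage unit 5: place 13 ft³, 29 ft³ left
storage unit 7: place 29 ft³, 6 ft³ left
8 storage units × 100 ft³ = 800 ft³; used 670 ft³; unused 130 ft³.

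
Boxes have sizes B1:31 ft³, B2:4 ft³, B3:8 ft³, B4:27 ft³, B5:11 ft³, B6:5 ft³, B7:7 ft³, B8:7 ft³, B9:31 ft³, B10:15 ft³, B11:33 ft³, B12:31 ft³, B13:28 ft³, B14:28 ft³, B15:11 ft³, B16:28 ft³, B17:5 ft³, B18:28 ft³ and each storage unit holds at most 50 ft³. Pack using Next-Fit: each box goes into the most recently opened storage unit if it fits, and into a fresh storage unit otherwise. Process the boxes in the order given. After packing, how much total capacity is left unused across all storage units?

storage unit 1: place B1 (31 ft³), 19 ft³ left
storage unit 1: place B2 (4 ft³), 15 ft³ left
storage unit 1: place B3 (8 ft³), 7 ft³ left
storage unit 2: place B4 (27 ft³), 23 ft³ left
storage unit 2: place B5 (11 ft³), 12 ft³ left
storage unit 2: place B6 (5 ft³), 7 ft³ left
storage unit 2: place B7 (7 ft³), 0 ft³ left
storage unit 3: place B8 (7 ft³), 43 ft³ left
storage unit 3: place B9 (31 ft³), 12 ft³ left
storage unit 4: place B10 (15 ft³), 35 ft³ left
storage unit 4: place B11 (33 ft³), 2 ft³ left
storage unit 5: place B12 (31 ft³), 19 ft³ left
storage unit 6: place B13 (28 ft³), 22 ft³ left
storage unit 7: place B14 (28 ft³), 22 ft³ left
storage unit 7: place B15 (11 ft³), 11 ft³ left
storage unit 8: place B16 (28 ft³), 22 ft³ left
storage unit 8: place B17 (5 ft³), 17 ft³ left
storage unit 9: place B18 (28 ft³), 22 ft³ left
9 storage units × 50 ft³ = 450 ft³; used 338 ft³; unused 112 ft³.

112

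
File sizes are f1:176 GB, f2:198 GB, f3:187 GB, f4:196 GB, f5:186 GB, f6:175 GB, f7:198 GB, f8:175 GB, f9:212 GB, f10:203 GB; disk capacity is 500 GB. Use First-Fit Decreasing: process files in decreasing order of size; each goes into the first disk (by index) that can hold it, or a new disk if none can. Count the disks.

Sorted descending: 212, 203, 198, 198, 196, 187, 186, 176, 175, 175.
212 GB → disk 1 (remaining 288 GB)
203 GB → disk 1 (remaining 85 GB)
198 GB → disk 2 (remaining 302 GB)
198 GB → disk 2 (remaining 104 GB)
196 GB → disk 3 (remaining 304 GB)
187 GB → disk 3 (remaining 117 GB)
186 GB → disk 4 (remaining 314 GB)
176 GB → disk 4 (remaining 138 GB)
175 GB → disk 5 (remaining 325 GB)
175 GB → disk 5 (remaining 150 GB)
Final disks: [212,203] [198,198] [196,187] [186,176] [175,175].

5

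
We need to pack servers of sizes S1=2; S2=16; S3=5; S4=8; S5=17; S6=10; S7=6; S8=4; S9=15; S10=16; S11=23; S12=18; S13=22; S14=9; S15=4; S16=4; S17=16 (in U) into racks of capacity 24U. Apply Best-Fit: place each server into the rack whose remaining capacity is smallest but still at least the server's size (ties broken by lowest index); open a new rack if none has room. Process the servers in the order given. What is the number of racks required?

9 racks

Put S1 (2U) in rack 1; 22U remain.
Put S2 (16U) in rack 1; 6U remain.
Put S3 (5U) in rack 1; 1U remain.
Put S4 (8U) in rack 2; 16U remain.
Put S5 (17U) in rack 3; 7U remain.
Put S6 (10U) in rack 2; 6U remain.
Put S7 (6U) in rack 2; 0U remain.
Put S8 (4U) in rack 3; 3U remain.
Put S9 (15U) in rack 4; 9U remain.
Put S10 (16U) in rack 5; 8U remain.
Put S11 (23U) in rack 6; 1U remain.
Put S12 (18U) in rack 7; 6U remain.
Put S13 (22U) in rack 8; 2U remain.
Put S14 (9U) in rack 4; 0U remain.
Put S15 (4U) in rack 7; 2U remain.
Put S16 (4U) in rack 5; 4U remain.
Put S17 (16U) in rack 9; 8U remain.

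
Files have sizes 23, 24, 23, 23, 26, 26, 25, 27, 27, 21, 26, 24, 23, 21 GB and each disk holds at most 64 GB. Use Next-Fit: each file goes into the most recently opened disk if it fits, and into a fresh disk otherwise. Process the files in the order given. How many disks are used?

disk 1: place 23 GB, 41 GB left
disk 1: place 24 GB, 17 GB left
disk 2: place 23 GB, 41 GB left
disk 2: place 23 GB, 18 GB left
disk 3: place 26 GB, 38 GB left
disk 3: place 26 GB, 12 GB left
disk 4: place 25 GB, 39 GB left
disk 4: place 27 GB, 12 GB left
disk 5: place 27 GB, 37 GB left
disk 5: place 21 GB, 16 GB left
disk 6: place 26 GB, 38 GB left
disk 6: place 24 GB, 14 GB left
disk 7: place 23 GB, 41 GB left
disk 7: place 21 GB, 20 GB left

7 disks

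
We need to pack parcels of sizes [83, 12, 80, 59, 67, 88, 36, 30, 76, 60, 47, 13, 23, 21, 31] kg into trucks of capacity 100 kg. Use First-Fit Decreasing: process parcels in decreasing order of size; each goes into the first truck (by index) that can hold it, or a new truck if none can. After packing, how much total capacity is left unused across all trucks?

Sorted descending: 88, 83, 80, 76, 67, 60, 59, 47, 36, 31, 30, 23, 21, 13, 12.
truck 1: place 88 kg, 12 kg left
truck 2: place 83 kg, 17 kg left
truck 3: place 80 kg, 20 kg left
truck 4: place 76 kg, 24 kg left
truck 5: place 67 kg, 33 kg left
truck 6: place 60 kg, 40 kg left
truck 7: place 59 kg, 41 kg left
truck 8: place 47 kg, 53 kg left
truck 6: place 36 kg, 4 kg left
truck 5: place 31 kg, 2 kg left
truck 7: place 30 kg, 11 kg left
truck 4: place 23 kg, 1 kg left
truck 8: place 21 kg, 32 kg left
truck 2: place 13 kg, 4 kg left
truck 1: place 12 kg, 0 kg left
8 trucks × 100 kg = 800 kg; used 726 kg; unused 74 kg.

74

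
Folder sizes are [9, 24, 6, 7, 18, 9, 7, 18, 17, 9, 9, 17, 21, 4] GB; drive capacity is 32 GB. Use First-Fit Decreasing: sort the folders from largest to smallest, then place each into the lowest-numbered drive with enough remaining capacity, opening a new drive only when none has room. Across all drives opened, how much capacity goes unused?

Sorted descending: 24, 21, 18, 18, 17, 17, 9, 9, 9, 9, 7, 7, 6, 4.
drive 1: place 24 GB, 8 GB left
drive 2: place 21 GB, 11 GB left
drive 3: place 18 GB, 14 GB left
drive 4: place 18 GB, 14 GB left
drive 5: place 17 GB, 15 GB left
drive 6: place 17 GB, 15 GB left
drive 2: place 9 GB, 2 GB left
drive 3: place 9 GB, 5 GB left
drive 4: place 9 GB, 5 GB left
drive 5: place 9 GB, 6 GB left
drive 1: place 7 GB, 1 GB left
drive 6: place 7 GB, 8 GB left
drive 5: place 6 GB, 0 GB left
drive 3: place 4 GB, 1 GB left
6 drives × 32 GB = 192 GB; used 175 GB; unused 17 GB.

17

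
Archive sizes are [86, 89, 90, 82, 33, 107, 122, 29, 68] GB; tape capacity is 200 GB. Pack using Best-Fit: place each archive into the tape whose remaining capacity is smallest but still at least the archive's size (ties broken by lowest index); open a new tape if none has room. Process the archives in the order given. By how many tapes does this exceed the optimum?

0

Best-Fit: [86,89] [90,82] [33,107,29] [122,68] → 4 tapes.
Total size 706 GB; any packing needs at least ⌈706/200⌉ = 4 tapes.
So 4 is already optimal.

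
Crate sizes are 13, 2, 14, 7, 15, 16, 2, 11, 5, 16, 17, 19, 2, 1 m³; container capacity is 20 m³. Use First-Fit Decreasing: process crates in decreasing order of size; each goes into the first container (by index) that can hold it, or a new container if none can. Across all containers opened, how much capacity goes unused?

Sorted descending: 19, 17, 16, 16, 15, 14, 13, 11, 7, 5, 2, 2, 2, 1.
Put 19 m³ in container 1; 1 m³ remain.
Put 17 m³ in container 2; 3 m³ remain.
Put 16 m³ in container 3; 4 m³ remain.
Put 16 m³ in container 4; 4 m³ remain.
Put 15 m³ in container 5; 5 m³ remain.
Put 14 m³ in container 6; 6 m³ remain.
Put 13 m³ in container 7; 7 m³ remain.
Put 11 m³ in container 8; 9 m³ remain.
Put 7 m³ in container 7; 0 m³ remain.
Put 5 m³ in container 5; 0 m³ remain.
Put 2 m³ in container 2; 1 m³ remain.
Put 2 m³ in container 3; 2 m³ remain.
Put 2 m³ in container 3; 0 m³ remain.
Put 1 m³ in container 1; 0 m³ remain.
8 containers × 20 m³ = 160 m³; used 140 m³; unused 20 m³.

20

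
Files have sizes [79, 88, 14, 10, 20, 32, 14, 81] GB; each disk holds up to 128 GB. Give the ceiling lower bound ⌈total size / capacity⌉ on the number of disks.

3

Total size = 79 + 88 + 14 + 10 + 20 + 32 + 14 + 81 = 338 GB.
⌈338 / 128⌉ = 3.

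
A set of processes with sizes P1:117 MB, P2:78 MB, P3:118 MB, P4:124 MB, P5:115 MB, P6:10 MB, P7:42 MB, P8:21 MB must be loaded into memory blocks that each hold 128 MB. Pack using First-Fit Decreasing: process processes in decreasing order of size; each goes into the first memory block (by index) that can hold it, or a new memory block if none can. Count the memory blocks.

Sorted descending: 124, 118, 117, 115, 78, 42, 21, 10.
Put 124 MB in memory block 1; 4 MB remain.
Put 118 MB in memory block 2; 10 MB remain.
Put 117 MB in memory block 3; 11 MB remain.
Put 115 MB in memory block 4; 13 MB remain.
Put 78 MB in memory block 5; 50 MB remain.
Put 42 MB in memory block 5; 8 MB remain.
Put 21 MB in memory block 6; 107 MB remain.
Put 10 MB in memory block 2; 0 MB remain.

6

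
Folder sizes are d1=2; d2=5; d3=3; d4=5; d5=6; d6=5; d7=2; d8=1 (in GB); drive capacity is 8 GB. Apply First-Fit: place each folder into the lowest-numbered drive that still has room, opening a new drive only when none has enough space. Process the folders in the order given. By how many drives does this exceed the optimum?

First-Fit: [2,5,1] [3,5] [6,2] [5] → 4 drives.
Total size 29 GB; any packing needs at least ⌈29/8⌉ = 4 drives.
So 4 is already optimal.

0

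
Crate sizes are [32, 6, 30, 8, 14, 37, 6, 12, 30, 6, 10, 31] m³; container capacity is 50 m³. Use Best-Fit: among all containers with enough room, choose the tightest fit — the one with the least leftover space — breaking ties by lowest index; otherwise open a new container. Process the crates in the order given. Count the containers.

container 1: place 32 m³, 18 m³ left
container 1: place 6 m³, 12 m³ left
container 2: place 30 m³, 20 m³ left
container 1: place 8 m³, 4 m³ left
container 2: place 14 m³, 6 m³ left
container 3: place 37 m³, 13 m³ left
container 2: place 6 m³, 0 m³ left
container 3: place 12 m³, 1 m³ left
container 4: place 30 m³, 20 m³ left
container 4: place 6 m³, 14 m³ left
container 4: place 10 m³, 4 m³ left
container 5: place 31 m³, 19 m³ left

5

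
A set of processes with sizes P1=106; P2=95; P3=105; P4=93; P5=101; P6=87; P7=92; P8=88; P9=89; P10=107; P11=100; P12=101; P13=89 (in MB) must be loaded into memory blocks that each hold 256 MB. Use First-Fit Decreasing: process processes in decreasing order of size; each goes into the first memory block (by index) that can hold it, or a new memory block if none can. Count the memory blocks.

7

Sorted descending: 107, 106, 105, 101, 101, 100, 95, 93, 92, 89, 89, 88, 87.
Put 107 MB in memory block 1; 149 MB remain.
Put 106 MB in memory block 1; 43 MB remain.
Put 105 MB in memory block 2; 151 MB remain.
Put 101 MB in memory block 2; 50 MB remain.
Put 101 MB in memory block 3; 155 MB remain.
Put 100 MB in memory block 3; 55 MB remain.
Put 95 MB in memory block 4; 161 MB remain.
Put 93 MB in memory block 4; 68 MB remain.
Put 92 MB in memory block 5; 164 MB remain.
Put 89 MB in memory block 5; 75 MB remain.
Put 89 MB in memory block 6; 167 MB remain.
Put 88 MB in memory block 6; 79 MB remain.
Put 87 MB in memory block 7; 169 MB remain.
Final memory blocks: [107,106] [105,101] [101,100] [95,93] [92,89] [89,88] [87].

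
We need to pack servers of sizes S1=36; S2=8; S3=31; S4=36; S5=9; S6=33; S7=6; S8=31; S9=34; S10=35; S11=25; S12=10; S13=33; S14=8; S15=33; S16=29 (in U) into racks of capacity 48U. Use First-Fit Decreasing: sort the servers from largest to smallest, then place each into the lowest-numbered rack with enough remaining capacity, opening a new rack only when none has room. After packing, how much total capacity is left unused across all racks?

131

Sorted descending: 36, 36, 35, 34, 33, 33, 33, 31, 31, 29, 25, 10, 9, 8, 8, 6.
Put 36U in rack 1; 12U remain.
Put 36U in rack 2; 12U remain.
Put 35U in rack 3; 13U remain.
Put 34U in rack 4; 14U remain.
Put 33U in rack 5; 15U remain.
Put 33U in rack 6; 15U remain.
Put 33U in rack 7; 15U remain.
Put 31U in rack 8; 17U remain.
Put 31U in rack 9; 17U remain.
Put 29U in rack 10; 19U remain.
Put 25U in rack 11; 23U remain.
Put 10U in rack 1; 2U remain.
Put 9U in rack 2; 3U remain.
Put 8U in rack 3; 5U remain.
Put 8U in rack 4; 6U remain.
Put 6U in rack 4; 0U remain.
11 racks × 48U = 528U; used 397U; unused 131U.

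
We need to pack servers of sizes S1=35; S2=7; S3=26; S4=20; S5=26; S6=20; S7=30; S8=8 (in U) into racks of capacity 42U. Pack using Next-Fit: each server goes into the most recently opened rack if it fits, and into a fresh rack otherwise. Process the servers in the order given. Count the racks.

S1 (35U) → rack 1 (remaining 7U)
S2 (7U) → rack 1 (remaining 0U)
S3 (26U) → rack 2 (remaining 16U)
S4 (20U) → rack 3 (remaining 22U)
S5 (26U) → rack 4 (remaining 16U)
S6 (20U) → rack 5 (remaining 22U)
S7 (30U) → rack 6 (remaining 12U)
S8 (8U) → rack 6 (remaining 4U)

6 racks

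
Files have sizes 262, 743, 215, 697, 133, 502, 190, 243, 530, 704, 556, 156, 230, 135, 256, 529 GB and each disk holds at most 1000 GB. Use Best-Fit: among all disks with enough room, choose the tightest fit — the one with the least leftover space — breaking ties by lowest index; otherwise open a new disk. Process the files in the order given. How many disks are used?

262 GB → disk 1 (remaining 738 GB)
743 GB → disk 2 (remaining 257 GB)
215 GB → disk 2 (remaining 42 GB)
697 GB → disk 1 (remaining 41 GB)
133 GB → disk 3 (remaining 867 GB)
502 GB → disk 3 (remaining 365 GB)
190 GB → disk 3 (remaining 175 GB)
243 GB → disk 4 (remaining 757 GB)
530 GB → disk 4 (remaining 227 GB)
704 GB → disk 5 (remaining 296 GB)
556 GB → disk 6 (remaining 444 GB)
156 GB → disk 3 (remaining 19 GB)
230 GB → disk 5 (remaining 66 GB)
135 GB → disk 4 (remaining 92 GB)
256 GB → disk 6 (remaining 188 GB)
529 GB → disk 7 (remaining 471 GB)
Final disks: [262,697] [743,215] [133,502,190,156] [243,530,135] [704,230] [556,256] [529].

7 disks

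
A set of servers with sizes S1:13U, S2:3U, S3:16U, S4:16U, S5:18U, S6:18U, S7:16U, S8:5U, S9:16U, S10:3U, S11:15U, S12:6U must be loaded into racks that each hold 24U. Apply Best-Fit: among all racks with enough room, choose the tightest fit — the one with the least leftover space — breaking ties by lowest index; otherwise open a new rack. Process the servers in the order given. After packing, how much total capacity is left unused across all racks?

S1 (13U) → rack 1 (remaining 11U)
S2 (3U) → rack 1 (remaining 8U)
S3 (16U) → rack 2 (remaining 8U)
S4 (16U) → rack 3 (remaining 8U)
S5 (18U) → rack 4 (remaining 6U)
S6 (18U) → rack 5 (remaining 6U)
S7 (16U) → rack 6 (remaining 8U)
S8 (5U) → rack 4 (remaining 1U)
S9 (16U) → rack 7 (remaining 8U)
S10 (3U) → rack 5 (remaining 3U)
S11 (15U) → rack 8 (remaining 9U)
S12 (6U) → rack 1 (remaining 2U)
8 racks × 24U = 192U; used 145U; unused 47U.

47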